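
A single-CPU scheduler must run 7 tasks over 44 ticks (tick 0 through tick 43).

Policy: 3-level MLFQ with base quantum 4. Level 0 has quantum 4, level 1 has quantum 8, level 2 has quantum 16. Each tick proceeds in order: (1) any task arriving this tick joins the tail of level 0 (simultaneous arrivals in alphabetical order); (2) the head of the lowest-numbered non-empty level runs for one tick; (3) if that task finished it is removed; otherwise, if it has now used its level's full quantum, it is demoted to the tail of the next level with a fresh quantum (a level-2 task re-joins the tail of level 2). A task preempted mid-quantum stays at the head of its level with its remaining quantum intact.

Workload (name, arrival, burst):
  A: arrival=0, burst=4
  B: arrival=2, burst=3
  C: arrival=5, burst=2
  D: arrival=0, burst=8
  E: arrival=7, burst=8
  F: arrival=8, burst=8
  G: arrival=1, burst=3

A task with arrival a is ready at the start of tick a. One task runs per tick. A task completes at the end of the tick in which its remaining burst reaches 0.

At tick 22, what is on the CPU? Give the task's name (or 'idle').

running at tick 22 = F

t=0: L0/L1/L2 = AD/-/- → run A
t=1: L0/L1/L2 = ADG/-/- → run A
t=2: L0/L1/L2 = ADGB/-/- → run A
t=3: L0/L1/L2 = ADGB/-/- → run A
t=4: L0/L1/L2 = DGB/-/- → run D
t=5: L0/L1/L2 = DGBC/-/- → run D
t=6: L0/L1/L2 = DGBC/-/- → run D
t=7: L0/L1/L2 = DGBCE/-/- → run D
t=8: L0/L1/L2 = GBCEF/D/- → run G
t=9: L0/L1/L2 = GBCEF/D/- → run G
t=10: L0/L1/L2 = GBCEF/D/- → run G
t=11: L0/L1/L2 = BCEF/D/- → run B
t=12: L0/L1/L2 = BCEF/D/- → run B
t=13: L0/L1/L2 = BCEF/D/- → run B
t=14: L0/L1/L2 = CEF/D/- → run C
t=15: L0/L1/L2 = CEF/D/- → run C
t=16: L0/L1/L2 = EF/D/- → run E
t=17: L0/L1/L2 = EF/D/- → run E
t=18: L0/L1/L2 = EF/D/- → run E
t=19: L0/L1/L2 = EF/D/- → run E
t=20: L0/L1/L2 = F/DE/- → run F
t=21: L0/L1/L2 = F/DE/- → run F
t=22: L0/L1/L2 = F/DE/- → run F
t=23: L0/L1/L2 = F/DE/- → run F
t=24: L0/L1/L2 = -/DEF/- → run D
t=25: L0/L1/L2 = -/DEF/- → run D
t=26: L0/L1/L2 = -/DEF/- → run D
t=27: L0/L1/L2 = -/DEF/- → run D
t=28: L0/L1/L2 = -/EF/- → run E
t=29: L0/L1/L2 = -/EF/- → run E
t=30: L0/L1/L2 = -/EF/- → run E
t=31: L0/L1/L2 = -/EF/- → run E
t=32: L0/L1/L2 = -/F/- → run F
t=33: L0/L1/L2 = -/F/- → run F
t=34: L0/L1/L2 = -/F/- → run F
t=35: L0/L1/L2 = -/F/- → run F
t=36: (idle)
t=37: (idle)
t=38: (idle)
t=39: (idle)
t=40: (idle)
t=41: (idle)
t=42: (idle)
t=43: (idle)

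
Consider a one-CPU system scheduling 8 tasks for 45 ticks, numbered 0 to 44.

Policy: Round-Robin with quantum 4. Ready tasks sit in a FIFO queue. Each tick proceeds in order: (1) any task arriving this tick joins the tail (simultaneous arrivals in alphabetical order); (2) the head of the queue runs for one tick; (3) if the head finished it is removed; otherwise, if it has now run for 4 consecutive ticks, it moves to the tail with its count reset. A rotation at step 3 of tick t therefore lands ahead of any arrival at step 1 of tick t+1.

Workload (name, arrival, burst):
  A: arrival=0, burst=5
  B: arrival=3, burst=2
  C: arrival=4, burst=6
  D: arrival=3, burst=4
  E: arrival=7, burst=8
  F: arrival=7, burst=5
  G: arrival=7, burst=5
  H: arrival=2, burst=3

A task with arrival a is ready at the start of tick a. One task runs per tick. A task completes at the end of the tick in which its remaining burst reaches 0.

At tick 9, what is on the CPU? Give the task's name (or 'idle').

t=0: queue=[A] q_used=0 → run A
t=1: queue=[A] q_used=1 → run A
t=2: queue=[A,H] q_used=2 → run A
t=3: queue=[A,H,B,D] q_used=3 → run A
t=4: queue=[H,B,D,A,C] q_used=0 → run H
t=5: queue=[H,B,D,A,C] q_used=1 → run H
t=6: queue=[H,B,D,A,C] q_used=2 → run H
t=7: queue=[B,D,A,C,E,F,G] q_used=0 → run B
t=8: queue=[B,D,A,C,E,F,G] q_used=1 → run B
t=9: queue=[D,A,C,E,F,G] q_used=0 → run D
t=10: queue=[D,A,C,E,F,G] q_used=1 → run D
t=11: queue=[D,A,C,E,F,G] q_used=2 → run D
t=12: queue=[D,A,C,E,F,G] q_used=3 → run D
t=13: queue=[A,C,E,F,G] q_used=0 → run A
t=14: queue=[C,E,F,G] q_used=0 → run C
t=15: queue=[C,E,F,G] q_used=1 → run C
t=16: queue=[C,E,F,G] q_used=2 → run C
t=17: queue=[C,E,F,G] q_used=3 → run C
t=18: queue=[E,F,G,C] q_used=0 → run E
t=19: queue=[E,F,G,C] q_used=1 → run E
t=20: queue=[E,F,G,C] q_used=2 → run E
t=21: queue=[E,F,G,C] q_used=3 → run E
t=22: queue=[F,G,C,E] q_used=0 → run F
t=23: queue=[F,G,C,E] q_used=1 → run F
t=24: queue=[F,G,C,E] q_used=2 → run F
t=25: queue=[F,G,C,E] q_used=3 → run F
t=26: queue=[G,C,E,F] q_used=0 → run G
t=27: queue=[G,C,E,F] q_used=1 → run G
t=28: queue=[G,C,E,F] q_used=2 → run G
t=29: queue=[G,C,E,F] q_used=3 → run G
t=30: queue=[C,E,F,G] q_used=0 → run C
t=31: queue=[C,E,F,G] q_used=1 → run C
t=32: queue=[E,F,G] q_used=0 → run E
t=33: queue=[E,F,G] q_used=1 → run E
t=34: queue=[E,F,G] q_used=2 → run E
t=35: queue=[E,F,G] q_used=3 → run E
t=36: queue=[F,G] q_used=0 → run F
t=37: queue=[G] q_used=0 → run G
t=38: (idle)
t=39: (idle)
t=40: (idle)
t=41: (idle)
t=42: (idle)
t=43: (idle)
t=44: (idle)

running at tick 9 = D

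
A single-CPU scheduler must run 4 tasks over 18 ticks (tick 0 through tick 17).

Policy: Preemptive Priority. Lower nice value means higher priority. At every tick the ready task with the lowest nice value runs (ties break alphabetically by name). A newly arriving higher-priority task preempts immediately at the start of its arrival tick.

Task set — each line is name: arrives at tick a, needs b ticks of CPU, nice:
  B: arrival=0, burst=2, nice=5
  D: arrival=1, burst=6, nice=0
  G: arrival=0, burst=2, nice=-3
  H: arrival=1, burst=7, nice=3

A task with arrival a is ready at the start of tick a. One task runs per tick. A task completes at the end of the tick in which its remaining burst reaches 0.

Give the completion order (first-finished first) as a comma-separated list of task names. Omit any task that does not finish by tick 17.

completion order = G, D, H, B

t=0: ready={B,G} → run G
t=1: ready={B,D,G,H} → run G
t=2: ready={B,D,H} → run D
t=3: ready={B,D,H} → run D
t=4: ready={B,D,H} → run D
t=5: ready={B,D,H} → run D
t=6: ready={B,D,H} → run D
t=7: ready={B,D,H} → run D
t=8: ready={B,H} → run H
t=9: ready={B,H} → run H
t=10: ready={B,H} → run H
t=11: ready={B,H} → run H
t=12: ready={B,H} → run H
t=13: ready={B,H} → run H
t=14: ready={B,H} → run H
t=15: ready={B} → run B
t=16: ready={B} → run B
t=17: (idle)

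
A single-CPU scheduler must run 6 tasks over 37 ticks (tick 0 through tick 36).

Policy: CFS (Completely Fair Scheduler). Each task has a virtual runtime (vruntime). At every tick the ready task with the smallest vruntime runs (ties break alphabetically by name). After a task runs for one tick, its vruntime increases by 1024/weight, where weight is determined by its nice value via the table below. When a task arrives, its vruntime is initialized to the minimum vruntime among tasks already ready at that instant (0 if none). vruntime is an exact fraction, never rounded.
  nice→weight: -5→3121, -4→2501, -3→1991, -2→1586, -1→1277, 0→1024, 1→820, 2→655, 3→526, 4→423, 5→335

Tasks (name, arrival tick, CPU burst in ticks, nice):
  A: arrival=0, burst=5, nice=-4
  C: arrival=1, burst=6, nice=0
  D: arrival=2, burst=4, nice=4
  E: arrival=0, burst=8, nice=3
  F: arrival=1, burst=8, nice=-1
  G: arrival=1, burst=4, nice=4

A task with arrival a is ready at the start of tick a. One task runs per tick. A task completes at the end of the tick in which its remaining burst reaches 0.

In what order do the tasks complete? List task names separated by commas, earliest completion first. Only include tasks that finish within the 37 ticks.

t=0: vr[A=0 E=0] → run A
t=1: vr[A=1024/2501 C=0 E=0 F=0 G=0] → run C
t=2: vr[A=1024/2501 C=1 D=0 E=0 F=0 G=0] → run D
t=3: vr[A=1024/2501 C=1 D=1024/423 E=0 F=0 G=0] → run E
t=4: vr[A=1024/2501 C=1 D=1024/423 E=512/263 F=0 G=0] → run F
t=5: vr[A=1024/2501 C=1 D=1024/423 E=512/263 F=1024/1277 G=0] → run G
t=6: vr[A=1024/2501 C=1 D=1024/423 E=512/263 F=1024/1277 G=1024/423] → run A
t=7: vr[A=2048/2501 C=1 D=1024/423 E=512/263 F=1024/1277 G=1024/423] → run F
t=8: vr[A=2048/2501 C=1 D=1024/423 E=512/263 F=2048/1277 G=1024/423] → run A
t=9: vr[A=3072/2501 C=1 D=1024/423 E=512/263 F=2048/1277 G=1024/423] → run C
t=10: vr[A=3072/2501 C=2 D=1024/423 E=512/263 F=2048/1277 G=1024/423] → run A
t=11: vr[A=4096/2501 C=2 D=1024/423 E=512/263 F=2048/1277 G=1024/423] → run F
t=12: vr[A=4096/2501 C=2 D=1024/423 E=512/263 F=3072/1277 G=1024/423] → run A
t=13: vr[C=2 D=1024/423 E=512/263 F=3072/1277 G=1024/423] → run E
t=14: vr[C=2 D=1024/423 E=1024/263 F=3072/1277 G=1024/423] → run C
t=15: vr[C=3 D=1024/423 E=1024/263 F=3072/1277 G=1024/423] → run F
t=16: vr[C=3 D=1024/423 E=1024/263 F=4096/1277 G=1024/423] → run D
t=17: vr[C=3 D=2048/423 E=1024/263 F=4096/1277 G=1024/423] → run G
t=18: vr[C=3 D=2048/423 E=1024/263 F=4096/1277 G=2048/423] → run C
t=19: vr[C=4 D=2048/423 E=1024/263 F=4096/1277 G=2048/423] → run F
t=20: vr[C=4 D=2048/423 E=1024/263 F=5120/1277 G=2048/423] → run E
t=21: vr[C=4 D=2048/423 E=1536/263 F=5120/1277 G=2048/423] → run C
t=22: vr[C=5 D=2048/423 E=1536/263 F=5120/1277 G=2048/423] → run F
t=23: vr[C=5 D=2048/423 E=1536/263 F=6144/1277 G=2048/423] → run F
t=24: vr[C=5 D=2048/423 E=1536/263 F=7168/1277 G=2048/423] → run D
t=25: vr[C=5 D=1024/141 E=1536/263 F=7168/1277 G=2048/423] → run G
t=26: vr[C=5 D=1024/141 E=1536/263 F=7168/1277 G=1024/141] → run C
t=27: vr[D=1024/141 E=1536/263 F=7168/1277 G=1024/141] → run F
t=28: vr[D=1024/141 E=1536/263 G=1024/141] → run E
t=29: vr[D=1024/141 E=2048/263 G=1024/141] → run D
t=30: vr[E=2048/263 G=1024/141] → run G
t=31: vr[E=2048/263] → run E
t=32: vr[E=2560/263] → run E
t=33: vr[E=3072/263] → run E
t=34: vr[E=3584/263] → run E
t=35: (idle)
t=36: (idle)

completion order = A, C, F, D, G, E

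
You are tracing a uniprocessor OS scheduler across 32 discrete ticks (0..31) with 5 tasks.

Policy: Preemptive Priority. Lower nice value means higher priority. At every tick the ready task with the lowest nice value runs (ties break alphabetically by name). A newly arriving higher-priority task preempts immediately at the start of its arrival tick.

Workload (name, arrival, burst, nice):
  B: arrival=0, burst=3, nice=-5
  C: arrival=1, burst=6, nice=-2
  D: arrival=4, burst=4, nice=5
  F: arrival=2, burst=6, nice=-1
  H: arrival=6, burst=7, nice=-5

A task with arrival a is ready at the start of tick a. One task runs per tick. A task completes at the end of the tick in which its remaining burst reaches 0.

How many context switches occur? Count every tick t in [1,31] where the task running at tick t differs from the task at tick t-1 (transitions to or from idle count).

t=0: ready={B} → run B
t=1: ready={B,C} → run B
t=2: ready={B,C,F} → run B
t=3: ready={C,F} → run C
t=4: ready={C,D,F} → run C
t=5: ready={C,D,F} → run C
t=6: ready={C,D,F,H} → run H
t=7: ready={C,D,F,H} → run H
t=8: ready={C,D,F,H} → run H
t=9: ready={C,D,F,H} → run H
t=10: ready={C,D,F,H} → run H
t=11: ready={C,D,F,H} → run H
t=12: ready={C,D,F,H} → run H
t=13: ready={C,D,F} → run C
t=14: ready={C,D,F} → run C
t=15: ready={C,D,F} → run C
t=16: ready={D,F} → run F
t=17: ready={D,F} → run F
t=18: ready={D,F} → run F
t=19: ready={D,F} → run F
t=20: ready={D,F} → run F
t=21: ready={D,F} → run F
t=22: ready={D} → run D
t=23: ready={D} → run D
t=24: ready={D} → run D
t=25: ready={D} → run D
t=26: (idle)
t=27: (idle)
t=28: (idle)
t=29: (idle)
t=30: (idle)
t=31: (idle)

context switches = 6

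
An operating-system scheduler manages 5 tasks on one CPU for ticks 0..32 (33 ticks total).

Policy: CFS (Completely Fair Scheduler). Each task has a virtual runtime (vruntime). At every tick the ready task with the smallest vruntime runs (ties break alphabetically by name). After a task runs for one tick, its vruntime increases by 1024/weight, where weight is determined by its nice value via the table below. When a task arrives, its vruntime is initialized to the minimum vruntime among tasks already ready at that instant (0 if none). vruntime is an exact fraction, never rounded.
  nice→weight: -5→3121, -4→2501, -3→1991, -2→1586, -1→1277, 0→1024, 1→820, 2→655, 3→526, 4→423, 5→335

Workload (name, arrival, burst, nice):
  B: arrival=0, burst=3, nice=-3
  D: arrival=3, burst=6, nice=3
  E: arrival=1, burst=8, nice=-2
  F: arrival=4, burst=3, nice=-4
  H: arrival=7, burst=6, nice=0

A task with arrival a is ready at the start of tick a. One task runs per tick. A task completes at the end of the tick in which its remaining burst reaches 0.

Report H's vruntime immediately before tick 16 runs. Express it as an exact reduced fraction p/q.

t=0: vr[B=0] → run B
t=1: vr[B=1024/1991 E=1024/1991] → run B
t=2: vr[B=2048/1991 E=1024/1991] → run E
t=3: vr[B=2048/1991 D=2048/1991 E=1831424/1578863] → run B
t=4: vr[D=2048/1991 E=1831424/1578863 F=2048/1991] → run D
t=5: vr[D=1558016/523633 E=1831424/1578863 F=2048/1991] → run F
t=6: vr[D=1558016/523633 E=1831424/1578863 F=7160832/4979491] → run E
t=7: vr[D=1558016/523633 E=2850816/1578863 F=7160832/4979491 H=7160832/4979491] → run F
t=8: vr[D=1558016/523633 E=2850816/1578863 F=9199616/4979491 H=7160832/4979491] → run H
t=9: vr[D=1558016/523633 E=2850816/1578863 F=9199616/4979491 H=12140323/4979491] → run E
t=10: vr[D=1558016/523633 E=3870208/1578863 F=9199616/4979491 H=12140323/4979491] → run F
t=11: vr[D=1558016/523633 E=3870208/1578863 H=12140323/4979491] → run H
t=12: vr[D=1558016/523633 E=3870208/1578863 H=17119814/4979491] → run E
t=13: vr[D=1558016/523633 E=4889600/1578863 H=17119814/4979491] → run D
t=14: vr[D=2577408/523633 E=4889600/1578863 H=17119814/4979491] → run E
t=15: vr[D=2577408/523633 E=5908992/1578863 H=17119814/4979491] → run H
t=16: vr[D=2577408/523633 E=5908992/1578863 H=22099305/4979491] → run E
t=17: vr[D=2577408/523633 E=6928384/1578863 H=22099305/4979491] → run E
t=18: vr[D=2577408/523633 E=7947776/1578863 H=22099305/4979491] → run H
t=19: vr[D=2577408/523633 E=7947776/1578863 H=27078796/4979491] → run D
t=20: vr[D=3596800/523633 E=7947776/1578863 H=27078796/4979491] → run E
t=21: vr[D=3596800/523633 H=27078796/4979491] → run H
t=22: vr[D=3596800/523633 H=32058287/4979491] → run H
t=23: vr[D=3596800/523633] → run D
t=24: vr[D=4616192/523633] → run D
t=25: vr[D=5635584/523633] → run D
t=26: (idle)
t=27: (idle)
t=28: (idle)
t=29: (idle)
t=30: (idle)
t=31: (idle)
t=32: (idle)

vruntime(H, start of tick 16) = 22099305/4979491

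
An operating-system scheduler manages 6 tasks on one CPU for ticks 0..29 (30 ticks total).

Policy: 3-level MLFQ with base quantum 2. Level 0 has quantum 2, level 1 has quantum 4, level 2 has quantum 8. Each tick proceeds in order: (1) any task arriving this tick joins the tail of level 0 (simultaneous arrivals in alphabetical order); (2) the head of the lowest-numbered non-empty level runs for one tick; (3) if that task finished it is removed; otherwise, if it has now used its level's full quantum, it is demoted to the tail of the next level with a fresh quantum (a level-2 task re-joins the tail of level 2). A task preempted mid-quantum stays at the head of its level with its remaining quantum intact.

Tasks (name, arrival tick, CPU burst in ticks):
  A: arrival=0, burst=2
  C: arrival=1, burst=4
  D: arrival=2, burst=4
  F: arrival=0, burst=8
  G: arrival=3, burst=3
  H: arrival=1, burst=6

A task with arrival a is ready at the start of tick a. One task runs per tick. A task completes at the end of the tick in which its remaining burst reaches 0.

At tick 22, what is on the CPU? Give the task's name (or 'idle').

running at tick 22 = D

t=0: L0/L1/L2 = AF/-/- → run A
t=1: L0/L1/L2 = AFCH/-/- → run A
t=2: L0/L1/L2 = FCHD/-/- → run F
t=3: L0/L1/L2 = FCHDG/-/- → run F
t=4: L0/L1/L2 = CHDG/F/- → run C
t=5: L0/L1/L2 = CHDG/F/- → run C
t=6: L0/L1/L2 = HDG/FC/- → run H
t=7: L0/L1/L2 = HDG/FC/- → run H
t=8: L0/L1/L2 = DG/FCH/- → run D
t=9: L0/L1/L2 = DG/FCH/- → run D
t=10: L0/L1/L2 = G/FCHD/- → run G
t=11: L0/L1/L2 = G/FCHD/- → run G
t=12: L0/L1/L2 = -/FCHDG/- → run F
t=13: L0/L1/L2 = -/FCHDG/- → run F
t=14: L0/L1/L2 = -/FCHDG/- → run F
t=15: L0/L1/L2 = -/FCHDG/- → run F
t=16: L0/L1/L2 = -/CHDG/F → run C
t=17: L0/L1/L2 = -/CHDG/F → run C
t=18: L0/L1/L2 = -/HDG/F → run H
t=19: L0/L1/L2 = -/HDG/F → run H
t=20: L0/L1/L2 = -/HDG/F → run H
t=21: L0/L1/L2 = -/HDG/F → run H
t=22: L0/L1/L2 = -/DG/F → run D
t=23: L0/L1/L2 = -/DG/F → run D
t=24: L0/L1/L2 = -/G/F → run G
t=25: L0/L1/L2 = -/-/F → run F
t=26: L0/L1/L2 = -/-/F → run F
t=27: (idle)
t=28: (idle)
t=29: (idle)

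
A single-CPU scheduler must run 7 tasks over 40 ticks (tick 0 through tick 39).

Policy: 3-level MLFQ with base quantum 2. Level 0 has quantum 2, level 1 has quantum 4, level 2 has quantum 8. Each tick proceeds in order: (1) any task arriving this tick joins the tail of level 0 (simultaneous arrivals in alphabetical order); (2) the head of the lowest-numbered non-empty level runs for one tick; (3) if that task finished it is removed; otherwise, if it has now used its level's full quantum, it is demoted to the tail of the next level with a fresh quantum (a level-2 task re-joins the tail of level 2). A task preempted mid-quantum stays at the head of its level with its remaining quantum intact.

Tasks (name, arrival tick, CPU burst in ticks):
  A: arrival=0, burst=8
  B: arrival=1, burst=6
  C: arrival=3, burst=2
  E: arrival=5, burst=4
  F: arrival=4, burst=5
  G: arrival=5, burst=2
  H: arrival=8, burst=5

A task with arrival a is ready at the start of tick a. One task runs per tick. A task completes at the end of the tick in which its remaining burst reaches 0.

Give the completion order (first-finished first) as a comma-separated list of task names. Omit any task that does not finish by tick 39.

completion order = C, G, B, F, E, H, A

t=0: L0/L1/L2 = A/-/- → run A
t=1: L0/L1/L2 = AB/-/- → run A
t=2: L0/L1/L2 = B/A/- → run B
t=3: L0/L1/L2 = BC/A/- → run B
t=4: L0/L1/L2 = CF/AB/- → run C
t=5: L0/L1/L2 = CFEG/AB/- → run C
t=6: L0/L1/L2 = FEG/AB/- → run F
t=7: L0/L1/L2 = FEG/AB/- → run F
t=8: L0/L1/L2 = EGH/ABF/- → run E
t=9: L0/L1/L2 = EGH/ABF/- → run E
t=10: L0/L1/L2 = GH/ABFE/- → run G
t=11: L0/L1/L2 = GH/ABFE/- → run G
t=12: L0/L1/L2 = H/ABFE/- → run H
t=13: L0/L1/L2 = H/ABFE/- → run H
t=14: L0/L1/L2 = -/ABFEH/- → run A
t=15: L0/L1/L2 = -/ABFEH/- → run A
t=16: L0/L1/L2 = -/ABFEH/- → run A
t=17: L0/L1/L2 = -/ABFEH/- → run A
t=18: L0/L1/L2 = -/BFEH/A → run B
t=19: L0/L1/L2 = -/BFEH/A → run B
t=20: L0/L1/L2 = -/BFEH/A → run B
t=21: L0/L1/L2 = -/BFEH/A → run B
t=22: L0/L1/L2 = -/FEH/A → run F
t=23: L0/L1/L2 = -/FEH/A → run F
t=24: L0/L1/L2 = -/FEH/A → run F
t=25: L0/L1/L2 = -/EH/A → run E
t=26: L0/L1/L2 = -/EH/A → run E
t=27: L0/L1/L2 = -/H/A → run H
t=28: L0/L1/L2 = -/H/A → run H
t=29: L0/L1/L2 = -/H/A → run H
t=30: L0/L1/L2 = -/-/A → run A
t=31: L0/L1/L2 = -/-/A → run A
t=32: (idle)
t=33: (idle)
t=34: (idle)
t=35: (idle)
t=36: (idle)
t=37: (idle)
t=38: (idle)
t=39: (idle)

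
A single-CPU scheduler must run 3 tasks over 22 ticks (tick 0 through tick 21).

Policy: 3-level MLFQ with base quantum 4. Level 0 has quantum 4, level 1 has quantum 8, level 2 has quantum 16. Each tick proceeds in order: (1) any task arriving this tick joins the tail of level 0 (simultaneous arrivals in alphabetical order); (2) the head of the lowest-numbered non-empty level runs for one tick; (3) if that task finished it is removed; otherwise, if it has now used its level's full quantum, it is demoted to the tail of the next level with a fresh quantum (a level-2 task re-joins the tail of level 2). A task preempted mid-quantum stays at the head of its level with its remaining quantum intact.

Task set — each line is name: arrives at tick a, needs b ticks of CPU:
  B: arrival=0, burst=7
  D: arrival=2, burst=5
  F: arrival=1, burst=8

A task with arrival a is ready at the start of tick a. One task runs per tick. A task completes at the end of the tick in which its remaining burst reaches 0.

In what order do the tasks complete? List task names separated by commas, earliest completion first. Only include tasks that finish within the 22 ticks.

completion order = B, F, D

t=0: L0/L1/L2 = B/-/- → run B
t=1: L0/L1/L2 = BF/-/- → run B
t=2: L0/L1/L2 = BFD/-/- → run B
t=3: L0/L1/L2 = BFD/-/- → run B
t=4: L0/L1/L2 = FD/B/- → run F
t=5: L0/L1/L2 = FD/B/- → run F
t=6: L0/L1/L2 = FD/B/- → run F
t=7: L0/L1/L2 = FD/B/- → run F
t=8: L0/L1/L2 = D/BF/- → run D
t=9: L0/L1/L2 = D/BF/- → run D
t=10: L0/L1/L2 = D/BF/- → run D
t=11: L0/L1/L2 = D/BF/- → run D
t=12: L0/L1/L2 = -/BFD/- → run B
t=13: L0/L1/L2 = -/BFD/- → run B
t=14: L0/L1/L2 = -/BFD/- → run B
t=15: L0/L1/L2 = -/FD/- → run F
t=16: L0/L1/L2 = -/FD/- → run F
t=17: L0/L1/L2 = -/FD/- → run F
t=18: L0/L1/L2 = -/FD/- → run F
t=19: L0/L1/L2 = -/D/- → run D
t=20: (idle)
t=21: (idle)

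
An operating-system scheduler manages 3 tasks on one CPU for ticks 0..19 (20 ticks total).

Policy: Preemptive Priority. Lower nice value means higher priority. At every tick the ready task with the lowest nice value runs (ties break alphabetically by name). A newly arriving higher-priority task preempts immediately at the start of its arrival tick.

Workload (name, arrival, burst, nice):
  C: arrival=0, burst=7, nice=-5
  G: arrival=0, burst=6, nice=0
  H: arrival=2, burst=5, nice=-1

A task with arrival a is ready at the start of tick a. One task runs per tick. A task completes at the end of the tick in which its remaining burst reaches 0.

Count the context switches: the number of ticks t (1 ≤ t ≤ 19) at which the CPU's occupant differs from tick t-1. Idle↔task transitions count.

context switches = 3

t=0: ready={C,G} → run C
t=1: ready={C,G} → run C
t=2: ready={C,G,H} → run C
t=3: ready={C,G,H} → run C
t=4: ready={C,G,H} → run C
t=5: ready={C,G,H} → run C
t=6: ready={C,G,H} → run C
t=7: ready={G,H} → run H
t=8: ready={G,H} → run H
t=9: ready={G,H} → run H
t=10: ready={G,H} → run H
t=11: ready={G,H} → run H
t=12: ready={G} → run G
t=13: ready={G} → run G
t=14: ready={G} → run G
t=15: ready={G} → run G
t=16: ready={G} → run G
t=17: ready={G} → run G
t=18: (idle)
t=19: (idle)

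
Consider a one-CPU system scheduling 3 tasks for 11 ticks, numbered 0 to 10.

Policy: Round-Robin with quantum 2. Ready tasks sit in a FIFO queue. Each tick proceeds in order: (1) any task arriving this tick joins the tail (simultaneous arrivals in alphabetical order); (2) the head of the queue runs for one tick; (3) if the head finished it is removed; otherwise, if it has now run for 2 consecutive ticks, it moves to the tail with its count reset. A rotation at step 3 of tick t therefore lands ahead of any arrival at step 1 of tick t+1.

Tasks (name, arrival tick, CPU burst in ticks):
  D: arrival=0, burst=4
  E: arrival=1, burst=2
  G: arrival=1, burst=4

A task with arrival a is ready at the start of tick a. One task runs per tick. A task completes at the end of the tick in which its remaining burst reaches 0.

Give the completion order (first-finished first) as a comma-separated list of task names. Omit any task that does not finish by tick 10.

completion order = E, D, G

t=0: queue=[D] q_used=0 → run D
t=1: queue=[D,E,G] q_used=1 → run D
t=2: queue=[E,G,D] q_used=0 → run E
t=3: queue=[E,G,D] q_used=1 → run E
t=4: queue=[G,D] q_used=0 → run G
t=5: queue=[G,D] q_used=1 → run G
t=6: queue=[D,G] q_used=0 → run D
t=7: queue=[D,G] q_used=1 → run D
t=8: queue=[G] q_used=0 → run G
t=9: queue=[G] q_used=1 → run G
t=10: (idle)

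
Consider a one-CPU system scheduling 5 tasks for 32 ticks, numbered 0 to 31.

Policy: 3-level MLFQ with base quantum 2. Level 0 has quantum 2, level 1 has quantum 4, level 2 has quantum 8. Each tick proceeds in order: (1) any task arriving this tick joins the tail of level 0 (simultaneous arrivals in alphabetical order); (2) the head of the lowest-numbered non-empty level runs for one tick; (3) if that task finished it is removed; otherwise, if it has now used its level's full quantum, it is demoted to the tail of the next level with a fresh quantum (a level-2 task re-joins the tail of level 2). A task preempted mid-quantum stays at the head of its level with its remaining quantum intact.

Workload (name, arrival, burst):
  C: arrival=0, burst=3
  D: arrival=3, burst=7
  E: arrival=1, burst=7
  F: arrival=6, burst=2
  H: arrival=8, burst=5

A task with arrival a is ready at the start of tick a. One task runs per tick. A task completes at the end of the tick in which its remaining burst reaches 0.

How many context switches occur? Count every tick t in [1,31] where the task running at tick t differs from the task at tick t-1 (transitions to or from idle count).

t=0: L0/L1/L2 = C/-/- → run C
t=1: L0/L1/L2 = CE/-/- → run C
t=2: L0/L1/L2 = E/C/- → run E
t=3: L0/L1/L2 = ED/C/- → run E
t=4: L0/L1/L2 = D/CE/- → run D
t=5: L0/L1/L2 = D/CE/- → run D
t=6: L0/L1/L2 = F/CED/- → run F
t=7: L0/L1/L2 = F/CED/- → run F
t=8: L0/L1/L2 = H/CED/- → run H
t=9: L0/L1/L2 = H/CED/- → run H
t=10: L0/L1/L2 = -/CEDH/- → run C
t=11: L0/L1/L2 = -/EDH/- → run E
t=12: L0/L1/L2 = -/EDH/- → run E
t=13: L0/L1/L2 = -/EDH/- → run E
t=14: L0/L1/L2 = -/EDH/- → run E
t=15: L0/L1/L2 = -/DH/E → run D
t=16: L0/L1/L2 = -/DH/E → run D
t=17: L0/L1/L2 = -/DH/E → run D
t=18: L0/L1/L2 = -/DH/E → run D
t=19: L0/L1/L2 = -/H/ED → run H
t=20: L0/L1/L2 = -/H/ED → run H
t=21: L0/L1/L2 = -/H/ED → run H
t=22: L0/L1/L2 = -/-/ED → run E
t=23: L0/L1/L2 = -/-/D → run D
t=24: (idle)
t=25: (idle)
t=26: (idle)
t=27: (idle)
t=28: (idle)
t=29: (idle)
t=30: (idle)
t=31: (idle)

context switches = 11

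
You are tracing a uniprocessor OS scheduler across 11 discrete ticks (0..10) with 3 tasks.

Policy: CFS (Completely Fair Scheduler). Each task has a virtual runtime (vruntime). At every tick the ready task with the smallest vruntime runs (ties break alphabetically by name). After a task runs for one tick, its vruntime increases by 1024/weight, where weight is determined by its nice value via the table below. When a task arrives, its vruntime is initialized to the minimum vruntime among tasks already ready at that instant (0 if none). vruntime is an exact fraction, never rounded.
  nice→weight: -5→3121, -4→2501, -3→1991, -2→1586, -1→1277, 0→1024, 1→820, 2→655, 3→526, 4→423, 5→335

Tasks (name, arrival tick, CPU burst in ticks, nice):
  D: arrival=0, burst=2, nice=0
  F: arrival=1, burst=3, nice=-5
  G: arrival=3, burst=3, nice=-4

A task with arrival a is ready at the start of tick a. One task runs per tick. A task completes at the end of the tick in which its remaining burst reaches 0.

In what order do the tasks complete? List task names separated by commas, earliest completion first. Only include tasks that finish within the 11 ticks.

t=0: vr[D=0] → run D
t=1: vr[D=1 F=1] → run D
t=2: vr[F=1] → run F
t=3: vr[F=4145/3121 G=4145/3121] → run F
t=4: vr[F=5169/3121 G=4145/3121] → run G
t=5: vr[F=5169/3121 G=13562549/7805621] → run F
t=6: vr[G=13562549/7805621] → run G
t=7: vr[G=16758453/7805621] → run G
t=8: (idle)
t=9: (idle)
t=10: (idle)

completion order = D, F, G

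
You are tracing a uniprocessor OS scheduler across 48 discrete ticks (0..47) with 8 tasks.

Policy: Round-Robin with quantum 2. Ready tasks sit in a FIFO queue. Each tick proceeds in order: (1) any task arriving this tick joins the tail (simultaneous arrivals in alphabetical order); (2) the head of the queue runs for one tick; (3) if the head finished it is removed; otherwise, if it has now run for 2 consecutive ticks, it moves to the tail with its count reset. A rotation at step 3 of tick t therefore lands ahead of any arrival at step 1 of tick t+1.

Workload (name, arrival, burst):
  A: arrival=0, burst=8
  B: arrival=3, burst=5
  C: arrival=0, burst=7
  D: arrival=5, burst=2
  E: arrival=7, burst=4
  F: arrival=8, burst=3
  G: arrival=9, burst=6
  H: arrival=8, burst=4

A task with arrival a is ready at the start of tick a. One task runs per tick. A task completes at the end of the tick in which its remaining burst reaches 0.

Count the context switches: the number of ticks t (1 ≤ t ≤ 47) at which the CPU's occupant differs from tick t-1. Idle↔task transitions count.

t=0: queue=[A,C] q_used=0 → run A
t=1: queue=[A,C] q_used=1 → run A
t=2: queue=[C,A] q_used=0 → run C
t=3: queue=[C,A,B] q_used=1 → run C
t=4: queue=[A,B,C] q_used=0 → run A
t=5: queue=[A,B,C,D] q_used=1 → run A
t=6: queue=[B,C,D,A] q_used=0 → run B
t=7: queue=[B,C,D,A,E] q_used=1 → run B
t=8: queue=[C,D,A,E,B,F,H] q_used=0 → run C
t=9: queue=[C,D,A,E,B,F,H,G] q_used=1 → run C
t=10: queue=[D,A,E,B,F,H,G,C] q_used=0 → run D
t=11: queue=[D,A,E,B,F,H,G,C] q_used=1 → run D
t=12: queue=[A,E,B,F,H,G,C] q_used=0 → run A
t=13: queue=[A,E,B,F,H,G,C] q_used=1 → run A
t=14: queue=[E,B,F,H,G,C,A] q_used=0 → run E
t=15: queue=[E,B,F,H,G,C,A] q_used=1 → run E
t=16: queue=[B,F,H,G,C,A,E] q_used=0 → run B
t=17: queue=[B,F,H,G,C,A,E] q_used=1 → run B
t=18: queue=[F,H,G,C,A,E,B] q_used=0 → run F
t=19: queue=[F,H,G,C,A,E,B] q_used=1 → run F
t=20: queue=[H,G,C,A,E,B,F] q_used=0 → run H
t=21: queue=[H,G,C,A,E,B,F] q_used=1 → run H
t=22: queue=[G,C,A,E,B,F,H] q_used=0 → run G
t=23: queue=[G,C,A,E,B,F,H] q_used=1 → run G
t=24: queue=[C,A,E,B,F,H,G] q_used=0 → run C
t=25: queue=[C,A,E,B,F,H,G] q_used=1 → run C
t=26: queue=[A,E,B,F,H,G,C] q_used=0 → run A
t=27: queue=[A,E,B,F,H,G,C] q_used=1 → run A
t=28: queue=[E,B,F,H,G,C] q_used=0 → run E
t=29: queue=[E,B,F,H,G,C] q_used=1 → run E
t=30: queue=[B,F,H,G,C] q_used=0 → run B
t=31: queue=[F,H,G,C] q_used=0 → run F
t=32: queue=[H,G,C] q_used=0 → run H
t=33: queue=[H,G,C] q_used=1 → run H
t=34: queue=[G,C] q_used=0 → run G
t=35: queue=[G,C] q_used=1 → run G
t=36: queue=[C,G] q_used=0 → run C
t=37: queue=[G] q_used=0 → run G
t=38: queue=[G] q_used=1 → run G
t=39: (idle)
t=40: (idle)
t=41: (idle)
t=42: (idle)
t=43: (idle)
t=44: (idle)
t=45: (idle)
t=46: (idle)
t=47: (idle)

context switches = 21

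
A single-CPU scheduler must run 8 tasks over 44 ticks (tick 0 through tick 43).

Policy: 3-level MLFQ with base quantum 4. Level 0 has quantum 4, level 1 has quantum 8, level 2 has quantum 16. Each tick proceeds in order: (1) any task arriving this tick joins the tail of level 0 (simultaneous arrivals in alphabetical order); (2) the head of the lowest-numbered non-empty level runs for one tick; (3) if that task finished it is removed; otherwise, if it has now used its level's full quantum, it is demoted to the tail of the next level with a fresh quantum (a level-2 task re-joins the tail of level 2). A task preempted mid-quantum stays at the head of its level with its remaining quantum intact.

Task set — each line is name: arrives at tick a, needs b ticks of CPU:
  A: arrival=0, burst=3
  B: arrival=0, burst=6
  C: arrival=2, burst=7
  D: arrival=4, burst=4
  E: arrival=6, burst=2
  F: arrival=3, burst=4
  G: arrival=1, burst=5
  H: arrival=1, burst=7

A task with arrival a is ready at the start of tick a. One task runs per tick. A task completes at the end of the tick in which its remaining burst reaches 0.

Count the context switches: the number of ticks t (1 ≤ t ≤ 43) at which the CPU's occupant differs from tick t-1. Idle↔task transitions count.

t=0: L0/L1/L2 = AB/-/- → run A
t=1: L0/L1/L2 = ABGH/-/- → run A
t=2: L0/L1/L2 = ABGHC/-/- → run A
t=3: L0/L1/L2 = BGHCF/-/- → run B
t=4: L0/L1/L2 = BGHCFD/-/- → run B
t=5: L0/L1/L2 = BGHCFD/-/- → run B
t=6: L0/L1/L2 = BGHCFDE/-/- → run B
t=7: L0/L1/L2 = GHCFDE/B/- → run G
t=8: L0/L1/L2 = GHCFDE/B/- → run G
t=9: L0/L1/L2 = GHCFDE/B/- → run G
t=10: L0/L1/L2 = GHCFDE/B/- → run G
t=11: L0/L1/L2 = HCFDE/BG/- → run H
t=12: L0/L1/L2 = HCFDE/BG/- → run H
t=13: L0/L1/L2 = HCFDE/BG/- → run H
t=14: L0/L1/L2 = HCFDE/BG/- → run H
t=15: L0/L1/L2 = CFDE/BGH/- → run C
t=16: L0/L1/L2 = CFDE/BGH/- → run C
t=17: L0/L1/L2 = CFDE/BGH/- → run C
t=18: L0/L1/L2 = CFDE/BGH/- → run C
t=19: L0/L1/L2 = FDE/BGHC/- → run F
t=20: L0/L1/L2 = FDE/BGHC/- → run F
t=21: L0/L1/L2 = FDE/BGHC/- → run F
t=22: L0/L1/L2 = FDE/BGHC/- → run F
t=23: L0/L1/L2 = DE/BGHC/- → run D
t=24: L0/L1/L2 = DE/BGHC/- → run D
t=25: L0/L1/L2 = DE/BGHC/- → run D
t=26: L0/L1/L2 = DE/BGHC/- → run D
t=27: L0/L1/L2 = E/BGHC/- → run E
t=28: L0/L1/L2 = E/BGHC/- → run E
t=29: L0/L1/L2 = -/BGHC/- → run B
t=30: L0/L1/L2 = -/BGHC/- → run B
t=31: L0/L1/L2 = -/GHC/- → run G
t=32: L0/L1/L2 = -/HC/- → run H
t=33: L0/L1/L2 = -/HC/- → run H
t=34: L0/L1/L2 = -/HC/- → run H
t=35: L0/L1/L2 = -/C/- → run C
t=36: L0/L1/L2 = -/C/- → run C
t=37: L0/L1/L2 = -/C/- → run C
t=38: (idle)
t=39: (idle)
t=40: (idle)
t=41: (idle)
t=42: (idle)
t=43: (idle)

context switches = 12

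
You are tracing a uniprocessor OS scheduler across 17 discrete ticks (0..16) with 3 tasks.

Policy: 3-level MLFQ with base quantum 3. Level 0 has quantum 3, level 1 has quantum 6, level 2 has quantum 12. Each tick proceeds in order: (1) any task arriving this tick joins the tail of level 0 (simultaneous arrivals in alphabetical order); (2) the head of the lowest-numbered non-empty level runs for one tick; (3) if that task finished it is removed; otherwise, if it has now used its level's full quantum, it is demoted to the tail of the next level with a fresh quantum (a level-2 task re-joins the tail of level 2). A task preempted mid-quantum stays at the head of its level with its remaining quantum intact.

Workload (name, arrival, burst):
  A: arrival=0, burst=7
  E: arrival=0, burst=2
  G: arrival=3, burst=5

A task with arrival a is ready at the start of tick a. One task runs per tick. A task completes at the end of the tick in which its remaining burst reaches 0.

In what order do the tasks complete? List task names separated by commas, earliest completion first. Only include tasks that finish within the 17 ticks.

t=0: L0/L1/L2 = AE/-/- → run A
t=1: L0/L1/L2 = AE/-/- → run A
t=2: L0/L1/L2 = AE/-/- → run A
t=3: L0/L1/L2 = EG/A/- → run E
t=4: L0/L1/L2 = EG/A/- → run E
t=5: L0/L1/L2 = G/A/- → run G
t=6: L0/L1/L2 = G/A/- → run G
t=7: L0/L1/L2 = G/A/- → run G
t=8: L0/L1/L2 = -/AG/- → run A
t=9: L0/L1/L2 = -/AG/- → run A
t=10: L0/L1/L2 = -/AG/- → run A
t=11: L0/L1/L2 = -/AG/- → run A
t=12: L0/L1/L2 = -/G/- → run G
t=13: L0/L1/L2 = -/G/- → run G
t=14: (idle)
t=15: (idle)
t=16: (idle)

completion order = E, A, G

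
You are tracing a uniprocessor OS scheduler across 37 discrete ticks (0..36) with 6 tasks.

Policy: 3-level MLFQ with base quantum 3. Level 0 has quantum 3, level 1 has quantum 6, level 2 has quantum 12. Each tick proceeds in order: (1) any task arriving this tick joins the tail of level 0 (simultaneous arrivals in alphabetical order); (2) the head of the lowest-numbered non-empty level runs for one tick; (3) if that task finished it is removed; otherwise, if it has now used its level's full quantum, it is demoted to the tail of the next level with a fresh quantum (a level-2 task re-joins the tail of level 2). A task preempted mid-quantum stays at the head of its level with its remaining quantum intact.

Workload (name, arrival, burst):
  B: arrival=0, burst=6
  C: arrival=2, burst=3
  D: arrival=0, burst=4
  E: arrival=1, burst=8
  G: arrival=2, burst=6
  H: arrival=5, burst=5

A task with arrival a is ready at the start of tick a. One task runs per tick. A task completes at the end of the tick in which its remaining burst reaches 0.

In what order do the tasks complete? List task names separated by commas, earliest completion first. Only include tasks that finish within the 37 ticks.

completion order = C, B, D, E, G, H

t=0: L0/L1/L2 = BD/-/- → run B
t=1: L0/L1/L2 = BDE/-/- → run B
t=2: L0/L1/L2 = BDECG/-/- → run B
t=3: L0/L1/L2 = DECG/B/- → run D
t=4: L0/L1/L2 = DECG/B/- → run D
t=5: L0/L1/L2 = DECGH/B/- → run D
t=6: L0/L1/L2 = ECGH/BD/- → run E
t=7: L0/L1/L2 = ECGH/BD/- → run E
t=8: L0/L1/L2 = ECGH/BD/- → run E
t=9: L0/L1/L2 = CGH/BDE/- → run C
t=10: L0/L1/L2 = CGH/BDE/- → run C
t=11: L0/L1/L2 = CGH/BDE/- → run C
t=12: L0/L1/L2 = GH/BDE/- → run G
t=13: L0/L1/L2 = GH/BDE/- → run G
t=14: L0/L1/L2 = GH/BDE/- → run G
t=15: L0/L1/L2 = H/BDEG/- → run H
t=16: L0/L1/L2 = H/BDEG/- → run H
t=17: L0/L1/L2 = H/BDEG/- → run H
t=18: L0/L1/L2 = -/BDEGH/- → run B
t=19: L0/L1/L2 = -/BDEGH/- → run B
t=20: L0/L1/L2 = -/BDEGH/- → run B
t=21: L0/L1/L2 = -/DEGH/- → run D
t=22: L0/L1/L2 = -/EGH/- → run E
t=23: L0/L1/L2 = -/EGH/- → run E
t=24: L0/L1/L2 = -/EGH/- → run E
t=25: L0/L1/L2 = -/EGH/- → run E
t=26: L0/L1/L2 = -/EGH/- → run E
t=27: L0/L1/L2 = -/GH/- → run G
t=28: L0/L1/L2 = -/GH/- → run G
t=29: L0/L1/L2 = -/GH/- → run G
t=30: L0/L1/L2 = -/H/- → run H
t=31: L0/L1/L2 = -/H/- → run H
t=32: (idle)
t=33: (idle)
t=34: (idle)
t=35: (idle)
t=36: (idle)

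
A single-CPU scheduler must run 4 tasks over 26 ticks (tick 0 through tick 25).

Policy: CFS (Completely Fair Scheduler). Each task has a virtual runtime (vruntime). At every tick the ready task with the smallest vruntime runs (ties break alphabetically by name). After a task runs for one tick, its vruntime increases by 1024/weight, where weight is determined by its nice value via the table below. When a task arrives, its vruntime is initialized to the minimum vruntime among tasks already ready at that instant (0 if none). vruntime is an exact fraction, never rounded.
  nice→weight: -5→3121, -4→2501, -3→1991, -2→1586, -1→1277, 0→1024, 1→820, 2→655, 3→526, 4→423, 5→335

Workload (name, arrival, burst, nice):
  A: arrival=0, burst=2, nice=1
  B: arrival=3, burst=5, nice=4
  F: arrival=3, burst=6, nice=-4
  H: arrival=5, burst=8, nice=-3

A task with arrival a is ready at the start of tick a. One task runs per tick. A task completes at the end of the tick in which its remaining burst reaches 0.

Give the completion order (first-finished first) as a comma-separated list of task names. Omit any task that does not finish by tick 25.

t=0: vr[A=0] → run A
t=1: vr[A=256/205] → run A
t=2: (idle)
t=3: vr[B=0 F=0] → run B
t=4: vr[B=1024/423 F=0] → run F
t=5: vr[B=1024/423 F=1024/2501 H=1024/2501] → run F
t=6: vr[B=1024/423 F=2048/2501 H=1024/2501] → run H
t=7: vr[B=1024/423 F=2048/2501 H=4599808/4979491] → run F
t=8: vr[B=1024/423 F=3072/2501 H=4599808/4979491] → run H
t=9: vr[B=1024/423 F=3072/2501 H=7160832/4979491] → run F
t=10: vr[B=1024/423 F=4096/2501 H=7160832/4979491] → run H
t=11: vr[B=1024/423 F=4096/2501 H=9721856/4979491] → run F
t=12: vr[B=1024/423 F=5120/2501 H=9721856/4979491] → run H
t=13: vr[B=1024/423 F=5120/2501 H=12282880/4979491] → run F
t=14: vr[B=1024/423 H=12282880/4979491] → run B
t=15: vr[B=2048/423 H=12282880/4979491] → run H
t=16: vr[B=2048/423 H=14843904/4979491] → run H
t=17: vr[B=2048/423 H=17404928/4979491] → run H
t=18: vr[B=2048/423 H=19965952/4979491] → run H
t=19: vr[B=2048/423] → run B
t=20: vr[B=1024/141] → run B
t=21: vr[B=4096/423] → run B
t=22: (idle)
t=23: (idle)
t=24: (idle)
t=25: (idle)

completion order = A, F, H, B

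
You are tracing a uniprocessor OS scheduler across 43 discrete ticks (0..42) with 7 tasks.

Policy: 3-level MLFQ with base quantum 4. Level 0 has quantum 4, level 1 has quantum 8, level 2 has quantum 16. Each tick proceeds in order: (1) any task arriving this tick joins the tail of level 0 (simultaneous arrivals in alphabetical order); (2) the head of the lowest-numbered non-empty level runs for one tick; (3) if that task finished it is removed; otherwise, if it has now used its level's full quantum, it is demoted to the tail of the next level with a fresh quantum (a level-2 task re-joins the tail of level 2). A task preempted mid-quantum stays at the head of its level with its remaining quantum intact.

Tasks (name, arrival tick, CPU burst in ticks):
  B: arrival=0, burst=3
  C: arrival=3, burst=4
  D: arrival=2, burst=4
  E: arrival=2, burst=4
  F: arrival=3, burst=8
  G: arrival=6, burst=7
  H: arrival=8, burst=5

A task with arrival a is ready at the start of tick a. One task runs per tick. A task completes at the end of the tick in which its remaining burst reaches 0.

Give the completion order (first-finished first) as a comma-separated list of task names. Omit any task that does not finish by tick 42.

completion order = B, D, E, C, F, G, H

t=0: L0/L1/L2 = B/-/- → run B
t=1: L0/L1/L2 = B/-/- → run B
t=2: L0/L1/L2 = BDE/-/- → run B
t=3: L0/L1/L2 = DECF/-/- → run D
t=4: L0/L1/L2 = DECF/-/- → run D
t=5: L0/L1/L2 = DECF/-/- → run D
t=6: L0/L1/L2 = DECFG/-/- → run D
t=7: L0/L1/L2 = ECFG/-/- → run E
t=8: L0/L1/L2 = ECFGH/-/- → run E
t=9: L0/L1/L2 = ECFGH/-/- → run E
t=10: L0/L1/L2 = ECFGH/-/- → run E
t=11: L0/L1/L2 = CFGH/-/- → run C
t=12: L0/L1/L2 = CFGH/-/- → run C
t=13: L0/L1/L2 = CFGH/-/- → run C
t=14: L0/L1/L2 = CFGH/-/- → run C
t=15: L0/L1/L2 = FGH/-/- → run F
t=16: L0/L1/L2 = FGH/-/- → run F
t=17: L0/L1/L2 = FGH/-/- → run F
t=18: L0/L1/L2 = FGH/-/- → run F
t=19: L0/L1/L2 = GH/F/- → run G
t=20: L0/L1/L2 = GH/F/- → run G
t=21: L0/L1/L2 = GH/F/- → run G
t=22: L0/L1/L2 = GH/F/- → run G
t=23: L0/L1/L2 = H/FG/- → run H
t=24: L0/L1/L2 = H/FG/- → run H
t=25: L0/L1/L2 = H/FG/- → run H
t=26: L0/L1/L2 = H/FG/- → run H
t=27: L0/L1/L2 = -/FGH/- → run F
t=28: L0/L1/L2 = -/FGH/- → run F
t=29: L0/L1/L2 = -/FGH/- → run F
t=30: L0/L1/L2 = -/FGH/- → run F
t=31: L0/L1/L2 = -/GH/- → run G
t=32: L0/L1/L2 = -/GH/- → run G
t=33: L0/L1/L2 = -/GH/- → run G
t=34: L0/L1/L2 = -/H/- → run H
t=35: (idle)
t=36: (idle)
t=37: (idle)
t=38: (idle)
t=39: (idle)
t=40: (idle)
t=41: (idle)
t=42: (idle)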